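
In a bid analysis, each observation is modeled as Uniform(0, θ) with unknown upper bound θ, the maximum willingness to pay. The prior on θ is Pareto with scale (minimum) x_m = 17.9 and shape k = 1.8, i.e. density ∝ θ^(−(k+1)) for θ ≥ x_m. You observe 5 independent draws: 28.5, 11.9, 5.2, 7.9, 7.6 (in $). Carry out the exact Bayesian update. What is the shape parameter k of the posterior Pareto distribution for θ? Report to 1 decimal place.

A Pareto(scale x_m, shape k) prior on the upper bound θ of Uniform(0, θ) is conjugate: posterior is Pareto(max(x_m, max xᵢ), k + n).
Sample maximum = 28.5; prior scale x_m = 17.9 → posterior scale = max = 28.5.
Posterior shape = 1.8 + 5 = 6.8.
Posterior shape k = 6.8.

6.8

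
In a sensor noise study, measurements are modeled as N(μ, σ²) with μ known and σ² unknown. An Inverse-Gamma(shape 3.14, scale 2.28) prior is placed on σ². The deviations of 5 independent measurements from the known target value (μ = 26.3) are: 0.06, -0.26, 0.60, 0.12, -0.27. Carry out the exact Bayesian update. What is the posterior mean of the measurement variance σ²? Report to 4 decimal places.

0.5473

With known mean μ and an Inverse-Gamma(α, β) prior on σ², the Normal likelihood is conjugate: posterior is Inv-Gamma(α + n/2, β + Σ(xᵢ−μ)²/2).
Σ(xᵢ−μ)² = (0.06)² + (-0.26)² + (0.60)² + (0.12)² + (-0.27)² = 0.5185.
Posterior: Inv-Gamma(3.14 + 5/2, 2.28 + 0.5185/2) = Inv-Gamma(5.64, 2.53925).
E[σ²|data] = β/(α−1) = 2.53925/4.64 = 0.5473.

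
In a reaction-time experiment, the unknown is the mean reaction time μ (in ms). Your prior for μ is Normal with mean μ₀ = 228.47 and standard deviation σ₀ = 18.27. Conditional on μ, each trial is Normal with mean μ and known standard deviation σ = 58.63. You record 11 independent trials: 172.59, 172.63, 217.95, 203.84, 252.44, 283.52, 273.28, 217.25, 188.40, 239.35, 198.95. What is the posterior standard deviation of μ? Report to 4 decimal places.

12.7042

For Normal data with known variance σ², a Normal(μ₀, σ₀²) prior on μ is conjugate. Posterior precision = 1/σ₀² + n/σ²; posterior mean is the precision-weighted average of μ₀ and x̄.
σ₀² = 18.27² = 333.7929, σ² = 58.63² = 3437.4769; σ² + n·σ₀² = 3437.4769 + 11·333.7929 = 7109.1988.
Posterior precision = 1/σ₀² + n/σ² = 1/333.7929 + 11/3437.4769 = (σ² + n·σ₀²)/(σ₀²σ²) = 7109.1988/(333.7929·3437.4769); posterior variance σₙ² = σ₀²σ²/(σ² + n·σ₀²) = 333.7929·3437.4769/7109.1988 = 161.397285.
Posterior SD = √σₙ² = √(333.7929·3437.4769/7109.1988) = 12.7042.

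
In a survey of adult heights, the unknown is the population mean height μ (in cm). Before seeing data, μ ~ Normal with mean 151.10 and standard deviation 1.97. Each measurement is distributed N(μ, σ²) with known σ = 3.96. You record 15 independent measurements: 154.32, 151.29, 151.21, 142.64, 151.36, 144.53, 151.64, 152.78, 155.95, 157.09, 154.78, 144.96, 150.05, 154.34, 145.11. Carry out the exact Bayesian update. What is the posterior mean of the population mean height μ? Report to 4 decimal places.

For Normal data with known variance σ², a Normal(μ₀, σ₀²) prior on μ is conjugate. Posterior precision = 1/σ₀² + n/σ²; posterior mean is the precision-weighted average of μ₀ and x̄.
Σxᵢ = 154.32 + 151.29 + 151.21 + 142.64 + 151.36 + 144.53 + 151.64 + 152.78 + 155.95 + 157.09 + 154.78 + 144.96 + 150.05 + 154.34 + 145.11 = 2262.05, so n·x̄ = 2262.05.
σ₀² = 1.97² = 3.8809, σ² = 3.96² = 15.6816; σ² + n·σ₀² = 15.6816 + 15·3.8809 = 73.8951.
Posterior mean = (μ₀/σ₀² + n·x̄/σ²)/(1/σ₀² + n/σ²) = (σ²·μ₀ + σ₀²·n·x̄)/(σ² + n·σ₀²) = (15.6816·151.10 + 3.8809·2262.05)/73.8951 = 11148.279605/73.8951 = 150.8663.

150.8663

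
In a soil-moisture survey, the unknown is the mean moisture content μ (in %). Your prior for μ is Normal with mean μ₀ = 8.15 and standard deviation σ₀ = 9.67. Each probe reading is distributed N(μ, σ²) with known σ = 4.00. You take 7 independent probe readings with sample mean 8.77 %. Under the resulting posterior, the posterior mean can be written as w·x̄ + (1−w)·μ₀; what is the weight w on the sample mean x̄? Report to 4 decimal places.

0.9761

For Normal data with known variance σ², a Normal(μ₀, σ₀²) prior on μ is conjugate. Posterior precision = 1/σ₀² + n/σ²; posterior mean is the precision-weighted average of μ₀ and x̄.
σ₀² = 9.67² = 93.5089, σ² = 4.00² = 16. Prior precision 1/σ₀² = 1/93.5089; data precision n/σ² = 7/16.
w = (n/σ²)/(1/σ₀² + n/σ²) = n·σ₀²/(σ² + n·σ₀²) = 7·93.5089/(16 + 7·93.5089) = 654.5623/670.5623 = 0.9761.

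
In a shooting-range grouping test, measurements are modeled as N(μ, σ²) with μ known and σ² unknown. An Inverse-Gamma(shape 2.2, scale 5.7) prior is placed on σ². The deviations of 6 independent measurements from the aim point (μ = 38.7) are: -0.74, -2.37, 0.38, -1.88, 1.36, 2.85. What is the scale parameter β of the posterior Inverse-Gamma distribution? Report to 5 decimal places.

With known mean μ and an Inverse-Gamma(α, β) prior on σ², the Normal likelihood is conjugate: posterior is Inv-Gamma(α + n/2, β + Σ(xᵢ−μ)²/2).
Σ(xᵢ−μ)² = (-0.74)² + (-2.37)² + (0.38)² + (-1.88)² + (1.36)² + (2.85)² = 19.8154.
Posterior: Inv-Gamma(2.2 + 6/2, 5.7 + 19.8154/2) = Inv-Gamma(5.20, 15.60770).
Posterior β = 15.60770.

15.60770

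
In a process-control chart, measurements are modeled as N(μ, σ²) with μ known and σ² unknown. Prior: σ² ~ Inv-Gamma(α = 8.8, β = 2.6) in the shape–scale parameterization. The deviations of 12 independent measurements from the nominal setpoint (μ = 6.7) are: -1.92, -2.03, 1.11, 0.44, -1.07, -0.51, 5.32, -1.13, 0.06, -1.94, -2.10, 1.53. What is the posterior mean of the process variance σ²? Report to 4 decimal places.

With known mean μ and an Inverse-Gamma(α, β) prior on σ², the Normal likelihood is conjugate: posterior is Inv-Gamma(α + n/2, β + Σ(xᵢ−μ)²/2).
Σ(xᵢ−μ)² = (-1.92)² + (-2.03)² + (1.11)² + (0.44)² + (-1.07)² + (-0.51)² + (5.32)² + (-1.13)² + (0.06)² + (-1.94)² + (-2.10)² + (1.53)² = 50.7354.
Posterior: Inv-Gamma(8.8 + 12/2, 2.6 + 50.7354/2) = Inv-Gamma(14.80, 27.96770).
E[σ²|data] = β/(α−1) = 27.96770/13.80 = 2.0266.

2.0266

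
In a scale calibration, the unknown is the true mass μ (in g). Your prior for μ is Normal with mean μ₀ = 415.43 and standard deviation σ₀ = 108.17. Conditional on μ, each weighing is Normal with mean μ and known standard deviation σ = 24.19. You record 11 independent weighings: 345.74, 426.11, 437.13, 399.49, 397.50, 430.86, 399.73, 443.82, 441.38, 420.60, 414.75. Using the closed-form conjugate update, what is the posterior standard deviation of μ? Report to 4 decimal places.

7.2770

For Normal data with known variance σ², a Normal(μ₀, σ₀²) prior on μ is conjugate. Posterior precision = 1/σ₀² + n/σ²; posterior mean is the precision-weighted average of μ₀ and x̄.
σ₀² = 108.17² = 11700.7489, σ² = 24.19² = 585.1561; σ² + n·σ₀² = 585.1561 + 11·11700.7489 = 129293.394.
Posterior precision = 1/σ₀² + n/σ² = 1/11700.7489 + 11/585.1561 = (σ² + n·σ₀²)/(σ₀²σ²) = 129293.394/(11700.7489·585.1561); posterior variance σₙ² = σ₀²σ²/(σ² + n·σ₀²) = 11700.7489·585.1561/129293.394 = 52.955255.
Posterior SD = √σₙ² = √(11700.7489·585.1561/129293.394) = 7.2770.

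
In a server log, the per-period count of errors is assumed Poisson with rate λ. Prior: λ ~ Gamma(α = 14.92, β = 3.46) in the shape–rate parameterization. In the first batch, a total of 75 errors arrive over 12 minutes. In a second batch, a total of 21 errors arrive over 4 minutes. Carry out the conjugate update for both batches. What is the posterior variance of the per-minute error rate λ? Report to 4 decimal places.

0.2929

With a Gamma(shape α, rate β) prior, the Poisson likelihood is conjugate: the posterior is Gamma(α + ΣXᵢ, β + n).
After batch 1: Gamma(α+S, β+n) = Gamma(14.92+75, 3.46+12) = Gamma(89.92, 15.46).
After batch 2: Gamma(α+S, β+n) = Gamma(89.92+21, 15.46+4) = Gamma(110.92, 19.46).
Var = α/β² = 110.92/19.46² = 0.2929.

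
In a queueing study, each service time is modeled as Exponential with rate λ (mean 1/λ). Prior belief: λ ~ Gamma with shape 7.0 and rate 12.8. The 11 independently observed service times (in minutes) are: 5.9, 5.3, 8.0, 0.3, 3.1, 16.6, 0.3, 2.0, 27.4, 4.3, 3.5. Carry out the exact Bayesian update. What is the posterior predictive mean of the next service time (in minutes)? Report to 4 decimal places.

With a Gamma(shape α, rate β) prior on the exponential rate λ, the posterior after n observations with total T = Σxᵢ is Gamma(α+n, β+T).
Sum of observations T = 76.7 minutes; n = 11.
Posterior: Gamma(7.0+11, 12.8+76.7) = Gamma(18.0, 89.5).
The predictive distribution for the next observation is Lomax; its mean is β/(α−1) = 89.5/17.0 = 5.2647.

5.2647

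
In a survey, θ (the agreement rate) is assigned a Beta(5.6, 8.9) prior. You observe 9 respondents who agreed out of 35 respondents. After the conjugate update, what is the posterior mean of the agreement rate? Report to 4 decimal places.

The Beta prior is conjugate to a Binomial/Bernoulli likelihood; the update adds successes to α and failures to β.
Posterior: Beta(α+k, β+n−k) = Beta(5.6+9, 8.9+26) = Beta(14.6, 34.9).
Posterior mean = α/(α+β) = 14.6/49.5 = 0.2949.

0.2949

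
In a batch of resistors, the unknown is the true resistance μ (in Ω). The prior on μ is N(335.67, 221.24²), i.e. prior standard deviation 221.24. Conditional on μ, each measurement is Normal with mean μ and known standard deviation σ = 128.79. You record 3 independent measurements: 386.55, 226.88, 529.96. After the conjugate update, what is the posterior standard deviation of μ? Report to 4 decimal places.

70.4826

For Normal data with known variance σ², a Normal(μ₀, σ₀²) prior on μ is conjugate. Posterior precision = 1/σ₀² + n/σ²; posterior mean is the precision-weighted average of μ₀ and x̄.
σ₀² = 221.24² = 48947.1376, σ² = 128.79² = 16586.8641; σ² + n·σ₀² = 16586.8641 + 3·48947.1376 = 163428.2769.
Posterior precision = 1/σ₀² + n/σ² = 1/48947.1376 + 3/16586.8641 = (σ² + n·σ₀²)/(σ₀²σ²) = 163428.2769/(48947.1376·16586.8641); posterior variance σₙ² = σ₀²σ²/(σ² + n·σ₀²) = 48947.1376·16586.8641/163428.2769 = 4967.803215.
Posterior SD = √σₙ² = √(48947.1376·16586.8641/163428.2769) = 70.4826.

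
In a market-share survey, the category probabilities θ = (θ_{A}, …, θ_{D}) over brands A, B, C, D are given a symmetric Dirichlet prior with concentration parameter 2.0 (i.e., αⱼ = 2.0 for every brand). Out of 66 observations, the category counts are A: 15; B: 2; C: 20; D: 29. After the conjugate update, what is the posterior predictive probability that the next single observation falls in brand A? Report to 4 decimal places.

0.2297

The Dirichlet prior is conjugate to the Multinomial likelihood: each posterior αⱼ = prior αⱼ + observed count nⱼ.
Posterior concentration: (17.0, 4.0, 22.0, 31.0), total = 74.0.
P(next = A | data) = α_{A}/Σα = 0.2297.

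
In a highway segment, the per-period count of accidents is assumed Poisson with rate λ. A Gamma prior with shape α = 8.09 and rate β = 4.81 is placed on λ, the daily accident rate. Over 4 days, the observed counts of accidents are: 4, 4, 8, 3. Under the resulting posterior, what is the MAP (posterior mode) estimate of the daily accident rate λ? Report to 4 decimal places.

2.9614

With a Gamma(shape α, rate β) prior, the Poisson likelihood is conjugate: the posterior is Gamma(α + ΣXᵢ, β + n).
Sum of counts S = 19 over n = 4 days.
Posterior: Gamma(α+S, β+n) = Gamma(8.09+19, 4.81+4) = Gamma(27.09, 8.81).
Mode of Gamma(α,β) for α≥1 is (α−1)/β = 26.09/8.81 = 2.9614.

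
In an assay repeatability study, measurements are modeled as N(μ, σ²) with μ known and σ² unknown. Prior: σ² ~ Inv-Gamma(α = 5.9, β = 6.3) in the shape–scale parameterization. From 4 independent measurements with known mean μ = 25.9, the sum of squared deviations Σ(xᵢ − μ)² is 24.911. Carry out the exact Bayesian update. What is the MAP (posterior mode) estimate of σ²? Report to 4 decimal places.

2.1074

With known mean μ and an Inverse-Gamma(α, β) prior on σ², the Normal likelihood is conjugate: posterior is Inv-Gamma(α + n/2, β + Σ(xᵢ−μ)²/2).
Posterior: Inv-Gamma(5.9 + 4/2, 6.3 + 24.911/2) = Inv-Gamma(7.90, 18.7555).
Mode = β/(α+1) = 18.7555/8.90 = 2.1074.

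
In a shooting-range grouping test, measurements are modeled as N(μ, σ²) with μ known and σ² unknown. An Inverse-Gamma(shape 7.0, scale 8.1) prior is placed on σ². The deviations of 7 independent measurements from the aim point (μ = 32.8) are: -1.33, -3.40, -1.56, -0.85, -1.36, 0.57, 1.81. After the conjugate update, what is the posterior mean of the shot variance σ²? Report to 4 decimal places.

With known mean μ and an Inverse-Gamma(α, β) prior on σ², the Normal likelihood is conjugate: posterior is Inv-Gamma(α + n/2, β + Σ(xᵢ−μ)²/2).
Σ(xᵢ−μ)² = (-1.33)² + (-3.40)² + (-1.56)² + (-0.85)² + (-1.36)² + (0.57)² + (1.81)² = 21.9356.
Posterior: Inv-Gamma(7.0 + 7/2, 8.1 + 21.9356/2) = Inv-Gamma(10.50, 19.06780).
E[σ²|data] = β/(α−1) = 19.06780/9.50 = 2.0071.

2.0071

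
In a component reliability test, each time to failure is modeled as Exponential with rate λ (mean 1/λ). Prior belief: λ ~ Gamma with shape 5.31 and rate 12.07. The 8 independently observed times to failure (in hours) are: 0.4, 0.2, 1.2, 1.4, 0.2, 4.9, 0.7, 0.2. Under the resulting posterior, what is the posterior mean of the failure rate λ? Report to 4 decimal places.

With a Gamma(shape α, rate β) prior on the exponential rate λ, the posterior after n observations with total T = Σxᵢ is Gamma(α+n, β+T).
Sum of observations T = 9.2 hours; n = 8.
Posterior: Gamma(5.31+8, 12.07+9.2) = Gamma(13.31, 21.27).
Posterior mean of λ = α/β = 13.31/21.27 = 0.6258.

0.6258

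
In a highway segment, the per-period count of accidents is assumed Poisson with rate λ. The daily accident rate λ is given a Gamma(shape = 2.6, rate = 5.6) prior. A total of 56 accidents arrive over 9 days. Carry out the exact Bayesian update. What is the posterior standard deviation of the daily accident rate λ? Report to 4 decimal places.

With a Gamma(shape α, rate β) prior, the Poisson likelihood is conjugate: the posterior is Gamma(α + ΣXᵢ, β + n).
Posterior: Gamma(α+S, β+n) = Gamma(2.6+56, 5.6+9) = Gamma(58.6, 14.6).
SD = √α/β = √58.6/14.6 = 0.5243.

0.5243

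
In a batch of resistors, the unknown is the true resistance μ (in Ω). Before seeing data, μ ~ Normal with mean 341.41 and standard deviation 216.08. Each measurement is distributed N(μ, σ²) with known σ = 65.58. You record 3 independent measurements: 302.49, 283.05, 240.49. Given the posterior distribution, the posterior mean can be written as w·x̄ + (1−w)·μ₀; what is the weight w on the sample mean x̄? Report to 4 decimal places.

For Normal data with known variance σ², a Normal(μ₀, σ₀²) prior on μ is conjugate. Posterior precision = 1/σ₀² + n/σ²; posterior mean is the precision-weighted average of μ₀ and x̄.
σ₀² = 216.08² = 46690.5664, σ² = 65.58² = 4300.7364. Prior precision 1/σ₀² = 1/46690.5664; data precision n/σ² = 3/4300.7364.
w = (n/σ²)/(1/σ₀² + n/σ²) = n·σ₀²/(σ² + n·σ₀²) = 3·46690.5664/(4300.7364 + 3·46690.5664) = 140071.6992/144372.4356 = 0.9702.

0.9702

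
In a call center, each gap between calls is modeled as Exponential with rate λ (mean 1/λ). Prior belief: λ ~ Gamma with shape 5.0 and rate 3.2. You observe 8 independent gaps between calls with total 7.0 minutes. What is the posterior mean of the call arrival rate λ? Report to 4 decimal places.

With a Gamma(shape α, rate β) prior on the exponential rate λ, the posterior after n observations with total T = Σxᵢ is Gamma(α+n, β+T).
Posterior: Gamma(5.0+8, 3.2+7.0) = Gamma(13.0, 10.2).
Posterior mean of λ = α/β = 13.0/10.2 = 1.2745.

1.2745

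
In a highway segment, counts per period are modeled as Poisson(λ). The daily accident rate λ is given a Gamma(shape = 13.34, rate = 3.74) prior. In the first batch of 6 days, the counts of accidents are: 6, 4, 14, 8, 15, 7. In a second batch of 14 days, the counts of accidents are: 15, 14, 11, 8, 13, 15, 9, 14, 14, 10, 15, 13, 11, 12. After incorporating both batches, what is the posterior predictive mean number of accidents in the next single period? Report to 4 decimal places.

10.1660

With a Gamma(shape α, rate β) prior, the Poisson likelihood is conjugate: the posterior is Gamma(α + ΣXᵢ, β + n).
Batch 1: sum of counts S = 54 over n = 6 days.
After batch 1: Gamma(α+S, β+n) = Gamma(13.34+54, 3.74+6) = Gamma(67.34, 9.74).
Batch 2: sum of counts S = 174 over n = 14 days.
After batch 2: Gamma(α+S, β+n) = Gamma(67.34+174, 9.74+14) = Gamma(241.34, 23.74).
The predictive distribution for one future period is NegBinom with mean α/β = 10.1660.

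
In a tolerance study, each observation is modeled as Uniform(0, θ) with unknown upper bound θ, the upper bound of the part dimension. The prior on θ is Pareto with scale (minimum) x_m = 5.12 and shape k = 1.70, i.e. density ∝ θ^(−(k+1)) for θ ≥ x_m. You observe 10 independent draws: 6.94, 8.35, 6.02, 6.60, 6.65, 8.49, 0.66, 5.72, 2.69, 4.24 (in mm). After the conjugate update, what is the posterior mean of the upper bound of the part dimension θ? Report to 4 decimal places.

9.2835

A Pareto(scale x_m, shape k) prior on the upper bound θ of Uniform(0, θ) is conjugate: posterior is Pareto(max(x_m, max xᵢ), k + n).
Sample maximum = 8.49; prior scale x_m = 5.12 → posterior scale = max = 8.49.
Posterior shape = 1.70 + 10 = 11.70.
E[θ|data] = k·x_m/(k−1) = 11.70·8.49/10.70 = 9.2835.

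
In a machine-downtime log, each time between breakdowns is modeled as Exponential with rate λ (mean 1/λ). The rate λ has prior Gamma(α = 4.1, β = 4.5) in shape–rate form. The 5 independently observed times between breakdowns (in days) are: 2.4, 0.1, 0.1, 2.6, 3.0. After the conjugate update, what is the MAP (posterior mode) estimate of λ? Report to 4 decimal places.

With a Gamma(shape α, rate β) prior on the exponential rate λ, the posterior after n observations with total T = Σxᵢ is Gamma(α+n, β+T).
Sum of observations T = 8.2 days; n = 5.
Posterior: Gamma(4.1+5, 4.5+8.2) = Gamma(9.1, 12.7).
Mode = (α−1)/β = 0.6378.

0.6378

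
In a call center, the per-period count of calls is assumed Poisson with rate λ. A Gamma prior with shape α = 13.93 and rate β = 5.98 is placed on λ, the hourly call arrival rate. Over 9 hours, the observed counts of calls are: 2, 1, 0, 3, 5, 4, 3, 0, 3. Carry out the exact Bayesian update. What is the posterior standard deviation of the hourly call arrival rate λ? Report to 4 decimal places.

With a Gamma(shape α, rate β) prior, the Poisson likelihood is conjugate: the posterior is Gamma(α + ΣXᵢ, β + n).
Sum of counts S = 21 over n = 9 hours.
Posterior: Gamma(α+S, β+n) = Gamma(13.93+21, 5.98+9) = Gamma(34.93, 14.98).
SD = √α/β = √34.93/14.98 = 0.3945.

0.3945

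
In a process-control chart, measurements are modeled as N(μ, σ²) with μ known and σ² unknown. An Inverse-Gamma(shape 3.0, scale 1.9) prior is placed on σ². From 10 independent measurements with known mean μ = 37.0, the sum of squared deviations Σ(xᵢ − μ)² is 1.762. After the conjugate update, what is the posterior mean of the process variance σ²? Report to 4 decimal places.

With known mean μ and an Inverse-Gamma(α, β) prior on σ², the Normal likelihood is conjugate: posterior is Inv-Gamma(α + n/2, β + Σ(xᵢ−μ)²/2).
Posterior: Inv-Gamma(3.0 + 10/2, 1.9 + 1.762/2) = Inv-Gamma(8.00, 2.7810).
E[σ²|data] = β/(α−1) = 2.7810/7.00 = 0.3973.

0.3973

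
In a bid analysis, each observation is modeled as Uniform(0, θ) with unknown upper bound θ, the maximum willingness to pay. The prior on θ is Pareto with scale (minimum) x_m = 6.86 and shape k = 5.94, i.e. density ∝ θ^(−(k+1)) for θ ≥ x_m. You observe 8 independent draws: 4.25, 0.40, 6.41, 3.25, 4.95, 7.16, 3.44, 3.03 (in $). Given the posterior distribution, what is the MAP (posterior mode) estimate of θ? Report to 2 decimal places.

7.16

A Pareto(scale x_m, shape k) prior on the upper bound θ of Uniform(0, θ) is conjugate: posterior is Pareto(max(x_m, max xᵢ), k + n).
Sample maximum = 7.16; prior scale x_m = 6.86 → posterior scale = max = 7.16.
Posterior shape = 5.94 + 8 = 13.94.
The Pareto density is decreasing on [x_m, ∞), so the mode is x_m = 7.16.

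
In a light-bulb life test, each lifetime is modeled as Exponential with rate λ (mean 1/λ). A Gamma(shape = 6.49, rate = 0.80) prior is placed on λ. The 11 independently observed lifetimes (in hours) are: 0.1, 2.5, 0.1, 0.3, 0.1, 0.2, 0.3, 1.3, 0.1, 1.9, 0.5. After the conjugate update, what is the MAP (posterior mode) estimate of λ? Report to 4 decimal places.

2.0110

With a Gamma(shape α, rate β) prior on the exponential rate λ, the posterior after n observations with total T = Σxᵢ is Gamma(α+n, β+T).
Sum of observations T = 7.4 hours; n = 11.
Posterior: Gamma(6.49+11, 0.80+7.4) = Gamma(17.49, 8.20).
Mode = (α−1)/β = 2.0110.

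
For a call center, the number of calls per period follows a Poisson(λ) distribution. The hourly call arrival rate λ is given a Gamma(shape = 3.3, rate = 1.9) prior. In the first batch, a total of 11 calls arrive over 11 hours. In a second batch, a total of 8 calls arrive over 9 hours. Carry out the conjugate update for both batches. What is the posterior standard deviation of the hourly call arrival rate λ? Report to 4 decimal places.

With a Gamma(shape α, rate β) prior, the Poisson likelihood is conjugate: the posterior is Gamma(α + ΣXᵢ, β + n).
After batch 1: Gamma(α+S, β+n) = Gamma(3.3+11, 1.9+11) = Gamma(14.3, 12.9).
After batch 2: Gamma(α+S, β+n) = Gamma(14.3+8, 12.9+9) = Gamma(22.3, 21.9).
SD = √α/β = √22.3/21.9 = 0.2156.

0.2156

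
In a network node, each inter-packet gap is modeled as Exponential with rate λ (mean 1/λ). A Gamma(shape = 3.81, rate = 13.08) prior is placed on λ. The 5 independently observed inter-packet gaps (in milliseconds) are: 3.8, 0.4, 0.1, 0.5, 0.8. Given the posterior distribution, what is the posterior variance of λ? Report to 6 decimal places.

With a Gamma(shape α, rate β) prior on the exponential rate λ, the posterior after n observations with total T = Σxᵢ is Gamma(α+n, β+T).
Sum of observations T = 5.6 milliseconds; n = 5.
Posterior: Gamma(3.81+5, 13.08+5.6) = Gamma(8.81, 18.68).
Var = α/β² = 0.025248.

0.025248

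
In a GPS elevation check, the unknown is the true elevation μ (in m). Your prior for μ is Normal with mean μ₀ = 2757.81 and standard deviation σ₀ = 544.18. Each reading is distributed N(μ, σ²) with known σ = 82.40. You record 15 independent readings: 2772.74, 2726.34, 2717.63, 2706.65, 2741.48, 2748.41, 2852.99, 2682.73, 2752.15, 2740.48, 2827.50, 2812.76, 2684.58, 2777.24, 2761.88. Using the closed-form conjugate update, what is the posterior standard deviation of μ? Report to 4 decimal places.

For Normal data with known variance σ², a Normal(μ₀, σ₀²) prior on μ is conjugate. Posterior precision = 1/σ₀² + n/σ²; posterior mean is the precision-weighted average of μ₀ and x̄.
σ₀² = 544.18² = 296131.8724, σ² = 82.40² = 6789.76; σ² + n·σ₀² = 6789.76 + 15·296131.8724 = 4448767.846.
Posterior precision = 1/σ₀² + n/σ² = 1/296131.8724 + 15/6789.76 = (σ² + n·σ₀²)/(σ₀²σ²) = 4448767.846/(296131.8724·6789.76); posterior variance σₙ² = σ₀²σ²/(σ² + n·σ₀²) = 296131.8724·6789.76/4448767.846 = 451.959826.
Posterior SD = √σₙ² = √(296131.8724·6789.76/4448767.846) = 21.2593.

21.2593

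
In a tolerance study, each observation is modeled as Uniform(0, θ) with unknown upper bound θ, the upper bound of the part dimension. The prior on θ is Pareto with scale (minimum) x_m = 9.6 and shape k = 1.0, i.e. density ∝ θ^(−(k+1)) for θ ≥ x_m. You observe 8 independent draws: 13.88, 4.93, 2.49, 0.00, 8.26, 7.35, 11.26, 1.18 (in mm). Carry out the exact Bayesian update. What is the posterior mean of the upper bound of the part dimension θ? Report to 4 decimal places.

A Pareto(scale x_m, shape k) prior on the upper bound θ of Uniform(0, θ) is conjugate: posterior is Pareto(max(x_m, max xᵢ), k + n).
Sample maximum = 13.88; prior scale x_m = 9.6 → posterior scale = max = 13.88.
Posterior shape = 1.0 + 8 = 9.0.
E[θ|data] = k·x_m/(k−1) = 9.0·13.88/8.0 = 15.6150.

15.6150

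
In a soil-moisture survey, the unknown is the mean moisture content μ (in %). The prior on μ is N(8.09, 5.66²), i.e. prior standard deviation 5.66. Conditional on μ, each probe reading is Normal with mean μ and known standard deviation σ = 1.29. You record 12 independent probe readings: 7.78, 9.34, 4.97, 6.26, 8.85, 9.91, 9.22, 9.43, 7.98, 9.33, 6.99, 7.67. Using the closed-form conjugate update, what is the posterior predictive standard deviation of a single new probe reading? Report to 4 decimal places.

For Normal data with known variance σ², a Normal(μ₀, σ₀²) prior on μ is conjugate. Posterior precision = 1/σ₀² + n/σ²; posterior mean is the precision-weighted average of μ₀ and x̄.
σ₀² = 5.66² = 32.0356, σ² = 1.29² = 1.6641; σ² + n·σ₀² = 1.6641 + 12·32.0356 = 386.0913.
Posterior precision = 1/σ₀² + n/σ² = 1/32.0356 + 12/1.6641 = (σ² + n·σ₀²)/(σ₀²σ²) = 386.0913/(32.0356·1.6641); posterior variance σₙ² = σ₀²σ²/(σ² + n·σ₀²) = 32.0356·1.6641/386.0913 = 0.138077.
Predictive variance for one new observation = σₙ² + σ² = 32.0356·1.6641/386.0913 + 1.6641 = σ²·(σ₀² + 386.0913)/386.0913 = 1.6641·418.1269/386.0913 = 1.802177; SD = √(1.6641·418.1269/386.0913) = 1.3425.

1.3425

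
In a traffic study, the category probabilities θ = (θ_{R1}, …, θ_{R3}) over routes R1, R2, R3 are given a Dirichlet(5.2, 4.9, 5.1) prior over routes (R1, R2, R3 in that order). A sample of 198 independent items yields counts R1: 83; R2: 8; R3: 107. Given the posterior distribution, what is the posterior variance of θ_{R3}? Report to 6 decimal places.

0.001164

The Dirichlet prior is conjugate to the Multinomial likelihood: each posterior αⱼ = prior αⱼ + observed count nⱼ.
Posterior concentration: (88.2, 12.9, 112.1), total = 213.2.
Var[θ_j] = α_j(Σα−α_j)/((Σα)²(Σα+1)) = 112.1·101.1/(213.2²·214.2) = 0.001164.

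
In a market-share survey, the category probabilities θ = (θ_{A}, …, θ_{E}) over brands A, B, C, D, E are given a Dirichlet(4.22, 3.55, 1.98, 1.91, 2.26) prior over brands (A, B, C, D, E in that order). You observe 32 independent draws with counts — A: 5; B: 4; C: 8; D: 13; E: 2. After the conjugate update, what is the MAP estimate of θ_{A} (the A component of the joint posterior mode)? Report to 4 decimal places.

The Dirichlet prior is conjugate to the Multinomial likelihood: each posterior αⱼ = prior αⱼ + observed count nⱼ.
Posterior concentration: (9.22, 7.55, 9.98, 14.91, 4.26), total = 45.92.
Joint mode component: (α_{A}−1)/(Σα−K) = 8.22/40.92 = 0.2009.

0.2009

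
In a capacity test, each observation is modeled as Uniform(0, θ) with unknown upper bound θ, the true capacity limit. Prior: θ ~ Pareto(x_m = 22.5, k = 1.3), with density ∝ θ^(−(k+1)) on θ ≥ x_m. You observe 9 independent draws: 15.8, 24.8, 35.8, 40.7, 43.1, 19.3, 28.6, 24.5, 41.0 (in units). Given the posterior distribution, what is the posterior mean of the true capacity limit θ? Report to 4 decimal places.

A Pareto(scale x_m, shape k) prior on the upper bound θ of Uniform(0, θ) is conjugate: posterior is Pareto(max(x_m, max xᵢ), k + n).
Sample maximum = 43.1; prior scale x_m = 22.5 → posterior scale = max = 43.1.
Posterior shape = 1.3 + 9 = 10.3.
E[θ|data] = k·x_m/(k−1) = 10.3·43.1/9.3 = 47.7344.

47.7344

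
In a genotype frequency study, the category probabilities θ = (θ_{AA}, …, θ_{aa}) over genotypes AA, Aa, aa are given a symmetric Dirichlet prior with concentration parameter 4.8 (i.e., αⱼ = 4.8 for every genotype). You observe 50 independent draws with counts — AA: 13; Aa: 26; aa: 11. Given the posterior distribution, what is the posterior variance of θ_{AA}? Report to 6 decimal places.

The Dirichlet prior is conjugate to the Multinomial likelihood: each posterior αⱼ = prior αⱼ + observed count nⱼ.
Posterior concentration: (17.8, 30.8, 15.8), total = 64.4.
Var[θ_j] = α_j(Σα−α_j)/((Σα)²(Σα+1)) = 17.8·46.6/(64.4²·65.4) = 0.003058.

0.003058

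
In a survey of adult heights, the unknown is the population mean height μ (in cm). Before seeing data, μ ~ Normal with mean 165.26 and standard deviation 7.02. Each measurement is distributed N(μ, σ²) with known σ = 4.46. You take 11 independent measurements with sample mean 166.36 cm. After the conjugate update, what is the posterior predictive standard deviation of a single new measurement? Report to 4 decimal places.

4.6514

For Normal data with known variance σ², a Normal(μ₀, σ₀²) prior on μ is conjugate. Posterior precision = 1/σ₀² + n/σ²; posterior mean is the precision-weighted average of μ₀ and x̄.
σ₀² = 7.02² = 49.2804, σ² = 4.46² = 19.8916; σ² + n·σ₀² = 19.8916 + 11·49.2804 = 561.976.
Posterior precision = 1/σ₀² + n/σ² = 1/49.2804 + 11/19.8916 = (σ² + n·σ₀²)/(σ₀²σ²) = 561.976/(49.2804·19.8916); posterior variance σₙ² = σ₀²σ²/(σ² + n·σ₀²) = 49.2804·19.8916/561.976 = 1.744320.
Predictive variance for one new observation = σₙ² + σ² = 49.2804·19.8916/561.976 + 19.8916 = σ²·(σ₀² + 561.976)/561.976 = 19.8916·611.2564/561.976 = 21.635920; SD = √(19.8916·611.2564/561.976) = 4.6514.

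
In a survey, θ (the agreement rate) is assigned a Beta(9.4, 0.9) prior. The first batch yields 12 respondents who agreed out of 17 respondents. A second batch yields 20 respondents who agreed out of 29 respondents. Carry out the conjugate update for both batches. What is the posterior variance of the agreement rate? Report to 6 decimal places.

0.003396

The Beta prior is conjugate to a Binomial/Bernoulli likelihood; the update adds successes to α and failures to β.
After batch 1: Beta(9.4+12, 0.9+5) = Beta(21.4, 5.9).
After batch 2: Beta(21.4+20, 5.9+9) = Beta(41.4, 14.9).
Var = αβ/((α+β)²(α+β+1)) = 41.4·14.9/(56.3²·57.3) = 0.003396.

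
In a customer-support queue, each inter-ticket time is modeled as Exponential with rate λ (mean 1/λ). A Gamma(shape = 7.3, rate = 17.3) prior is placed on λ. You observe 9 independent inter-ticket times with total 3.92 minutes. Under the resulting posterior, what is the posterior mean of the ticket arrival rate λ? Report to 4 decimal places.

With a Gamma(shape α, rate β) prior on the exponential rate λ, the posterior after n observations with total T = Σxᵢ is Gamma(α+n, β+T).
Posterior: Gamma(7.3+9, 17.3+3.92) = Gamma(16.3, 21.22).
Posterior mean of λ = α/β = 16.3/21.22 = 0.7681.

0.7681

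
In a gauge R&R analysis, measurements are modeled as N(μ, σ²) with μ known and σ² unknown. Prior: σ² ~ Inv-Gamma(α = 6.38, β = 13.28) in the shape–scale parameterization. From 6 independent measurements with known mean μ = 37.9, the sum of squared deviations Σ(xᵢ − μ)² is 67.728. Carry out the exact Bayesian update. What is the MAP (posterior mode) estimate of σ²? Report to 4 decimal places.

4.5418

With known mean μ and an Inverse-Gamma(α, β) prior on σ², the Normal likelihood is conjugate: posterior is Inv-Gamma(α + n/2, β + Σ(xᵢ−μ)²/2).
Posterior: Inv-Gamma(6.38 + 6/2, 13.28 + 67.728/2) = Inv-Gamma(9.38, 47.1440).
Mode = β/(α+1) = 47.1440/10.38 = 4.5418.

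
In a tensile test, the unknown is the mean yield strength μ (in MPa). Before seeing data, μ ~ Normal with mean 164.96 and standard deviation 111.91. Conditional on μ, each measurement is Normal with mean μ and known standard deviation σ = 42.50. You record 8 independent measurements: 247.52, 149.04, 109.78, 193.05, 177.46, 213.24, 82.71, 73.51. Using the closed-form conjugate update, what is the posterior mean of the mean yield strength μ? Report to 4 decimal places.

For Normal data with known variance σ², a Normal(μ₀, σ₀²) prior on μ is conjugate. Posterior precision = 1/σ₀² + n/σ²; posterior mean is the precision-weighted average of μ₀ and x̄.
Σxᵢ = 247.52 + 149.04 + 109.78 + 193.05 + 177.46 + 213.24 + 82.71 + 73.51 = 1246.31, so n·x̄ = 1246.31.
σ₀² = 111.91² = 12523.8481, σ² = 42.50² = 1806.25; σ² + n·σ₀² = 1806.25 + 8·12523.8481 = 101997.0348.
Posterior mean = (μ₀/σ₀² + n·x̄/σ²)/(1/σ₀² + n/σ²) = (σ²·μ₀ + σ₀²·n·x̄)/(σ² + n·σ₀²) = (1806.25·164.96 + 12523.8481·1246.31)/101997.0348 = 15906556.125511/101997.0348 = 155.9512.

155.9512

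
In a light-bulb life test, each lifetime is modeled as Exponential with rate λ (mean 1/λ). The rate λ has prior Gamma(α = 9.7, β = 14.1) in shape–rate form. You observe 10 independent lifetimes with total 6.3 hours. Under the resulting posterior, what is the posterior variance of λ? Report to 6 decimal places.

0.047338

With a Gamma(shape α, rate β) prior on the exponential rate λ, the posterior after n observations with total T = Σxᵢ is Gamma(α+n, β+T).
Posterior: Gamma(9.7+10, 14.1+6.3) = Gamma(19.7, 20.4).
Var = α/β² = 0.047338.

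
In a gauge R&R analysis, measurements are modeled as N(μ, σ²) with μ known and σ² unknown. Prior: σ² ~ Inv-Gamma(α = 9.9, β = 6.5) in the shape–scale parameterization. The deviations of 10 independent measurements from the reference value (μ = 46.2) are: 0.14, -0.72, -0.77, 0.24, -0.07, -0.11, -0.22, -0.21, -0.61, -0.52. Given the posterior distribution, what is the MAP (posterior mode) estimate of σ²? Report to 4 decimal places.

0.4698

With known mean μ and an Inverse-Gamma(α, β) prior on σ², the Normal likelihood is conjugate: posterior is Inv-Gamma(α + n/2, β + Σ(xᵢ−μ)²/2).
Σ(xᵢ−μ)² = (0.14)² + (-0.72)² + (-0.77)² + (0.24)² + (-0.07)² + (-0.11)² + (-0.22)² + (-0.21)² + (-0.61)² + (-0.52)² = 1.9405.
Posterior: Inv-Gamma(9.9 + 10/2, 6.5 + 1.9405/2) = Inv-Gamma(14.90, 7.47025).
Mode = β/(α+1) = 7.47025/15.90 = 0.4698.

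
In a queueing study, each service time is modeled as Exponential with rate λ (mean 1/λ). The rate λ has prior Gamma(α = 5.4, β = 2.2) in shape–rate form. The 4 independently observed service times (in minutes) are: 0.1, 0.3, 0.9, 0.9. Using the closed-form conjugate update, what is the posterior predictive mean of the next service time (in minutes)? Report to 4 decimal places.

With a Gamma(shape α, rate β) prior on the exponential rate λ, the posterior after n observations with total T = Σxᵢ is Gamma(α+n, β+T).
Sum of observations T = 2.2 minutes; n = 4.
Posterior: Gamma(5.4+4, 2.2+2.2) = Gamma(9.4, 4.4).
The predictive distribution for the next observation is Lomax; its mean is β/(α−1) = 4.4/8.4 = 0.5238.

0.5238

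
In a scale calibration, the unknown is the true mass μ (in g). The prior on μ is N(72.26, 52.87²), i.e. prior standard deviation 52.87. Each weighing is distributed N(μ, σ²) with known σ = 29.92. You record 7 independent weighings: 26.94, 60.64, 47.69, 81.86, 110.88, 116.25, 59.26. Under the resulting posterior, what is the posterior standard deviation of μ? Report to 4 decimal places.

For Normal data with known variance σ², a Normal(μ₀, σ₀²) prior on μ is conjugate. Posterior precision = 1/σ₀² + n/σ²; posterior mean is the precision-weighted average of μ₀ and x̄.
σ₀² = 52.87² = 2795.2369, σ² = 29.92² = 895.2064; σ² + n·σ₀² = 895.2064 + 7·2795.2369 = 20461.8647.
Posterior precision = 1/σ₀² + n/σ² = 1/2795.2369 + 7/895.2064 = (σ² + n·σ₀²)/(σ₀²σ²) = 20461.8647/(2795.2369·895.2064); posterior variance σₙ² = σ₀²σ²/(σ² + n·σ₀²) = 2795.2369·895.2064/20461.8647 = 122.291590.
Posterior SD = √σₙ² = √(2795.2369·895.2064/20461.8647) = 11.0586.

11.0586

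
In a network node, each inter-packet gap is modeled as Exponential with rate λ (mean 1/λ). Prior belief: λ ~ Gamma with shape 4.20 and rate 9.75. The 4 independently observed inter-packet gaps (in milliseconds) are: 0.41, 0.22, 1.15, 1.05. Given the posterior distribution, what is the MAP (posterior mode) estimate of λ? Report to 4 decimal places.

With a Gamma(shape α, rate β) prior on the exponential rate λ, the posterior after n observations with total T = Σxᵢ is Gamma(α+n, β+T).
Sum of observations T = 2.83 milliseconds; n = 4.
Posterior: Gamma(4.20+4, 9.75+2.83) = Gamma(8.20, 12.58).
Mode = (α−1)/β = 0.5723.

0.5723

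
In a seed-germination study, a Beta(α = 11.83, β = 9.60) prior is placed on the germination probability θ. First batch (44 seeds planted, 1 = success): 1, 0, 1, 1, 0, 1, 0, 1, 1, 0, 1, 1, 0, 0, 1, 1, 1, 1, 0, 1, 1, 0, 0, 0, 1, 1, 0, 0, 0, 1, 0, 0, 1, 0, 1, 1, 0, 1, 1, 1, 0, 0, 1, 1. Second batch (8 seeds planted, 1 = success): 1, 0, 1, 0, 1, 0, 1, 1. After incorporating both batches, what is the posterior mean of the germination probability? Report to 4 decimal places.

The Beta prior is conjugate to a Binomial/Bernoulli likelihood; the update adds successes to α and failures to β.
After batch 1: Beta(11.83+25, 9.60+19) = Beta(36.83, 28.60).
After batch 2: Beta(36.83+5, 28.60+3) = Beta(41.83, 31.60).
Posterior mean = α/(α+β) = 41.83/73.43 = 0.5697.

0.5697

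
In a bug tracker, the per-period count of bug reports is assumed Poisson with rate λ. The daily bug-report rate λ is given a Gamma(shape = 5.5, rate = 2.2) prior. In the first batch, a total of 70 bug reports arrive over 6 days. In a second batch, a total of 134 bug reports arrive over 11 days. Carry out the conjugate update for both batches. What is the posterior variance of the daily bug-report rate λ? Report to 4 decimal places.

0.5683

With a Gamma(shape α, rate β) prior, the Poisson likelihood is conjugate: the posterior is Gamma(α + ΣXᵢ, β + n).
After batch 1: Gamma(α+S, β+n) = Gamma(5.5+70, 2.2+6) = Gamma(75.5, 8.2).
After batch 2: Gamma(α+S, β+n) = Gamma(75.5+134, 8.2+11) = Gamma(209.5, 19.2).
Var = α/β² = 209.5/19.2² = 0.5683.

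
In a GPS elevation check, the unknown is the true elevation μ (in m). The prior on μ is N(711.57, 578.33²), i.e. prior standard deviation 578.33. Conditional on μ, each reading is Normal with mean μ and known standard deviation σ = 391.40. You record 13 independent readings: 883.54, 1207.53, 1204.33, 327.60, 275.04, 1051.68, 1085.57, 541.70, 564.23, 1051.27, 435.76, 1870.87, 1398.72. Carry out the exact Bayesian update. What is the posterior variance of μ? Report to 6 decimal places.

11383.092823

For Normal data with known variance σ², a Normal(μ₀, σ₀²) prior on μ is conjugate. Posterior precision = 1/σ₀² + n/σ²; posterior mean is the precision-weighted average of μ₀ and x̄.
σ₀² = 578.33² = 334465.5889, σ² = 391.40² = 153193.96; σ² + n·σ₀² = 153193.96 + 13·334465.5889 = 4501246.6157.
Posterior precision = 1/σ₀² + n/σ² = 1/334465.5889 + 13/153193.96 = (σ² + n·σ₀²)/(σ₀²σ²) = 4501246.6157/(334465.5889·153193.96); posterior variance σₙ² = σ₀²σ²/(σ² + n·σ₀²) = 334465.5889·153193.96/4501246.6157 = 11383.092823.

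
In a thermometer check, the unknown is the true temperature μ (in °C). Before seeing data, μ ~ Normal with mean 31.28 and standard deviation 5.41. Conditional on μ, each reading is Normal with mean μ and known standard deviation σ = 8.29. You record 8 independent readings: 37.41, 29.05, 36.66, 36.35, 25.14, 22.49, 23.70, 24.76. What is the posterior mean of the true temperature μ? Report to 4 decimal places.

29.8614

For Normal data with known variance σ², a Normal(μ₀, σ₀²) prior on μ is conjugate. Posterior precision = 1/σ₀² + n/σ²; posterior mean is the precision-weighted average of μ₀ and x̄.
Σxᵢ = 37.41 + 29.05 + 36.66 + 36.35 + 25.14 + 22.49 + 23.70 + 24.76 = 235.56, so n·x̄ = 235.56.
σ₀² = 5.41² = 29.2681, σ² = 8.29² = 68.7241; σ² + n·σ₀² = 68.7241 + 8·29.2681 = 302.8689.
Posterior mean = (μ₀/σ₀² + n·x̄/σ²)/(1/σ₀² + n/σ²) = (σ²·μ₀ + σ₀²·n·x̄)/(σ² + n·σ₀²) = (68.7241·31.28 + 29.2681·235.56)/302.8689 = 9044.083484/302.8689 = 29.8614.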